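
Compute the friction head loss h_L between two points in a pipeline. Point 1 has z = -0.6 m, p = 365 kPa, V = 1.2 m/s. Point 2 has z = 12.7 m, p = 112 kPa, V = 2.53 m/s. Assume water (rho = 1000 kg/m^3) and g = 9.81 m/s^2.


Total head at each section: H = z + p/(rho*g) + V^2/(2g).
H1 = -0.6 + 365*1000/(1000*9.81) + 1.2^2/(2*9.81)
   = -0.6 + 37.207 + 0.0734
   = 36.68 m.
H2 = 12.7 + 112*1000/(1000*9.81) + 2.53^2/(2*9.81)
   = 12.7 + 11.417 + 0.3262
   = 24.443 m.
h_L = H1 - H2 = 36.68 - 24.443 = 12.237 m.

12.237


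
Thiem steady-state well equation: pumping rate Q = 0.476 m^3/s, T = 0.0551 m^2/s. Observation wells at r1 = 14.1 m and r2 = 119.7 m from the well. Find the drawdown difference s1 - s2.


Thiem equation: s1 - s2 = Q/(2*pi*T) * ln(r2/r1).
ln(r2/r1) = ln(119.7/14.1) = 2.1388.
Q/(2*pi*T) = 0.476 / (2*pi*0.0551) = 0.476 / 0.3462 = 1.3749.
s1 - s2 = 1.3749 * 2.1388 = 2.9407 m.

2.9407


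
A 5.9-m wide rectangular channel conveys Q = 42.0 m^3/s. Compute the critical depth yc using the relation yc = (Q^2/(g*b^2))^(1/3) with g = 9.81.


Using yc = (Q^2 / (g * b^2))^(1/3):
Q^2 = 42.0^2 = 1764.0.
g * b^2 = 9.81 * 5.9^2 = 9.81 * 34.81 = 341.49.
Q^2 / (g*b^2) = 1764.0 / 341.49 = 5.1656.
yc = 5.1656^(1/3) = 1.7287 m.

1.7287


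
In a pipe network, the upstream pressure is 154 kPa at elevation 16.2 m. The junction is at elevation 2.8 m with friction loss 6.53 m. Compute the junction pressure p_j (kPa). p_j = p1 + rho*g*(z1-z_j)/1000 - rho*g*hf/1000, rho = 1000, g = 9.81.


Junction pressure: p_j = p1 + rho*g*(z1 - z_j)/1000 - rho*g*hf/1000.
Elevation term = 1000*9.81*(16.2 - 2.8)/1000 = 131.454 kPa.
Friction term = 1000*9.81*6.53/1000 = 64.059 kPa.
p_j = 154 + 131.454 - 64.059 = 221.39 kPa.

221.39


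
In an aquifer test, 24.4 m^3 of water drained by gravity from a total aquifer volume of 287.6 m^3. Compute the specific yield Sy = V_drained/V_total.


Specific yield Sy = Volume drained / Total volume.
Sy = 24.4 / 287.6
   = 0.0848.

0.0848


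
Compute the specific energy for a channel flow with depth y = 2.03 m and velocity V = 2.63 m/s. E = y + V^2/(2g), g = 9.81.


Specific energy E = y + V^2/(2g).
Velocity head = V^2/(2g) = 2.63^2 / (2*9.81) = 6.9169 / 19.62 = 0.3525 m.
E = 2.03 + 0.3525 = 2.3825 m.

2.3825


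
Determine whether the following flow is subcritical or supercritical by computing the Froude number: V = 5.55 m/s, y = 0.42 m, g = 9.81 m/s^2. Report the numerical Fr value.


The Froude number is defined as Fr = V / sqrt(g*y).
g*y = 9.81 * 0.42 = 4.1202.
sqrt(g*y) = sqrt(4.1202) = 2.0298.
Fr = 5.55 / 2.0298 = 2.7342.
Since Fr > 1, the flow is supercritical.

2.7342


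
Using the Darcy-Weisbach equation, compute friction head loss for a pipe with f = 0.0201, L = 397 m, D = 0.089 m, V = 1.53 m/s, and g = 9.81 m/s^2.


Darcy-Weisbach equation: h_f = f * (L/D) * V^2/(2g).
f * L/D = 0.0201 * 397/0.089 = 89.6596.
V^2/(2g) = 1.53^2 / (2*9.81) = 2.3409 / 19.62 = 0.1193 m.
h_f = 89.6596 * 0.1193 = 10.697 m.

10.697


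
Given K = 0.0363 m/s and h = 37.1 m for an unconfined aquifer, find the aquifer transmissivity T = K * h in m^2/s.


Transmissivity is defined as T = K * h.
T = 0.0363 * 37.1
  = 1.3467 m^2/s.

1.3467


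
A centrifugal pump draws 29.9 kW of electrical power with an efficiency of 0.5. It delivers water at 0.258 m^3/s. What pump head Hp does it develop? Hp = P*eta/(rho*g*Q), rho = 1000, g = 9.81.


Pump head formula: Hp = P * eta / (rho * g * Q).
Numerator: P * eta = 29.9 * 1000 * 0.5 = 14950.0 W.
Denominator: rho * g * Q = 1000 * 9.81 * 0.258 = 2530.98.
Hp = 14950.0 / 2530.98 = 5.91 m.

5.91


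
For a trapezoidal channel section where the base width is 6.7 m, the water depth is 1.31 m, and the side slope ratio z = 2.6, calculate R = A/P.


For a trapezoidal section with side slope z:
A = (b + z*y)*y = (6.7 + 2.6*1.31)*1.31 = 13.239 m^2.
P = b + 2*y*sqrt(1 + z^2) = 6.7 + 2*1.31*sqrt(1 + 2.6^2) = 13.998 m.
R = A/P = 13.239 / 13.998 = 0.9457 m.

0.9457


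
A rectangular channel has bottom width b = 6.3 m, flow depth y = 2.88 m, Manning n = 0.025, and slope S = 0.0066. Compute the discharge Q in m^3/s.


For a rectangular channel, the cross-sectional area A = b * y = 6.3 * 2.88 = 18.14 m^2.
The wetted perimeter P = b + 2y = 6.3 + 2*2.88 = 12.06 m.
Hydraulic radius R = A/P = 18.14/12.06 = 1.5045 m.
Velocity V = (1/n)*R^(2/3)*S^(1/2) = (1/0.025)*1.5045^(2/3)*0.0066^(1/2) = 4.2667 m/s.
Discharge Q = A * V = 18.14 * 4.2667 = 77.414 m^3/s.

77.414


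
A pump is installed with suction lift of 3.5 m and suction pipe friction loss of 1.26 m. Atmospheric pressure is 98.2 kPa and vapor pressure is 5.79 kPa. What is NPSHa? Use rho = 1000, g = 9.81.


NPSHa = p_atm/(rho*g) - z_s - hf_s - p_vap/(rho*g).
p_atm/(rho*g) = 98.2*1000 / (1000*9.81) = 10.01 m.
p_vap/(rho*g) = 5.79*1000 / (1000*9.81) = 0.59 m.
NPSHa = 10.01 - 3.5 - 1.26 - 0.59
      = 4.66 m.

4.66


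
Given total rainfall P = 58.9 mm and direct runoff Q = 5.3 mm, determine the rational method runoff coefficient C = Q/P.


The runoff coefficient C = runoff depth / rainfall depth.
C = 5.3 / 58.9
  = 0.09.

0.09


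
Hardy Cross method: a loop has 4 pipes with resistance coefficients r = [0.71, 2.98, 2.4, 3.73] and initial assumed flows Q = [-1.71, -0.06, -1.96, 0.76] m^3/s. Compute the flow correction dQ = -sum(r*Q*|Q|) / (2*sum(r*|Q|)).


Numerator terms (r*Q*|Q|): 0.71*-1.71*|-1.71| = -2.0761; 2.98*-0.06*|-0.06| = -0.0107; 2.4*-1.96*|-1.96| = -9.2198; 3.73*0.76*|0.76| = 2.1544.
Sum of numerator = -9.1522.
Denominator terms (r*|Q|): 0.71*|-1.71| = 1.2141; 2.98*|-0.06| = 0.1788; 2.4*|-1.96| = 4.704; 3.73*|0.76| = 2.8348.
2 * sum of denominator = 2 * 8.9317 = 17.8634.
dQ = --9.1522 / 17.8634 = 0.5123 m^3/s.

0.5123


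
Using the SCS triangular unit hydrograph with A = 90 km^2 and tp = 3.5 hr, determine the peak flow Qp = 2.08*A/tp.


SCS formula: Qp = 2.08 * A / tp.
Qp = 2.08 * 90 / 3.5
   = 187.2 / 3.5
   = 53.49 m^3/s per cm.

53.49


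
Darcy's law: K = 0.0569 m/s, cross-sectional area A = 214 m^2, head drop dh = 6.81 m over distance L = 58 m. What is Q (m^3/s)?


Darcy's law: Q = K * A * i, where i = dh/L.
Hydraulic gradient i = 6.81 / 58 = 0.117414.
Q = 0.0569 * 214 * 0.117414
  = 1.4297 m^3/s.

1.4297


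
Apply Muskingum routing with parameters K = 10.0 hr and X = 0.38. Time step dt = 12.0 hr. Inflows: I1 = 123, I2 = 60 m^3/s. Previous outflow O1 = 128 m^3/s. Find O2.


Muskingum coefficients:
denom = 2*K*(1-X) + dt = 2*10.0*(1-0.38) + 12.0 = 24.4.
C0 = (dt - 2*K*X)/denom = (12.0 - 2*10.0*0.38)/24.4 = 0.1803.
C1 = (dt + 2*K*X)/denom = (12.0 + 2*10.0*0.38)/24.4 = 0.8033.
C2 = (2*K*(1-X) - dt)/denom = 0.0164.
O2 = C0*I2 + C1*I1 + C2*O1
   = 0.1803*60 + 0.8033*123 + 0.0164*128
   = 111.72 m^3/s.

111.72


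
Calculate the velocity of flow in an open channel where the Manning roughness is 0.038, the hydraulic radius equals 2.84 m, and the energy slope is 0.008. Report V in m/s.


Manning's equation gives V = (1/n) * R^(2/3) * S^(1/2).
First, compute R^(2/3) = 2.84^(2/3) = 2.0055.
Next, S^(1/2) = 0.008^(1/2) = 0.089443.
Then 1/n = 1/0.038 = 26.32.
V = 26.32 * 2.0055 * 0.089443 = 4.7203 m/s.

4.7203


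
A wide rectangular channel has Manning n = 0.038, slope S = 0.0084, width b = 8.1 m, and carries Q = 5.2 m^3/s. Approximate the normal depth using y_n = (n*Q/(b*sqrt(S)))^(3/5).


We use the wide-channel approximation y_n = (n*Q/(b*sqrt(S)))^(3/5).
sqrt(S) = sqrt(0.0084) = 0.091652.
Numerator: n*Q = 0.038 * 5.2 = 0.1976.
Denominator: b*sqrt(S) = 8.1 * 0.091652 = 0.742381.
arg = 0.2662.
y_n = 0.2662^(3/5) = 0.452 m.

0.452


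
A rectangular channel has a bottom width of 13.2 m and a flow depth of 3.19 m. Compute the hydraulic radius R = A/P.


For a rectangular section:
Flow area A = b * y = 13.2 * 3.19 = 42.11 m^2.
Wetted perimeter P = b + 2y = 13.2 + 2*3.19 = 19.58 m.
Hydraulic radius R = A/P = 42.11 / 19.58 = 2.1506 m.

2.1506


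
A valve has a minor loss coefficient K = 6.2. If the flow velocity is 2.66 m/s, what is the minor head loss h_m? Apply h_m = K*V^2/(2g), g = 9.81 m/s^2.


Minor loss formula: h_m = K * V^2/(2g).
V^2 = 2.66^2 = 7.0756.
V^2/(2g) = 7.0756 / 19.62 = 0.3606 m.
h_m = 6.2 * 0.3606 = 2.2359 m.

2.2359


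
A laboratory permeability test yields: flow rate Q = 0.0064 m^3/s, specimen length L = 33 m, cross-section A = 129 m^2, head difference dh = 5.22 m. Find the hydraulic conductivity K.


From K = Q*L / (A*dh):
Numerator: Q*L = 0.0064 * 33 = 0.2112.
Denominator: A*dh = 129 * 5.22 = 673.38.
K = 0.2112 / 673.38 = 0.000314 m/s.

0.000314


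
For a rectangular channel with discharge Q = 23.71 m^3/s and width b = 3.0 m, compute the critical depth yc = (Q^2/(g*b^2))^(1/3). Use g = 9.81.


Using yc = (Q^2 / (g * b^2))^(1/3):
Q^2 = 23.71^2 = 562.16.
g * b^2 = 9.81 * 3.0^2 = 9.81 * 9.0 = 88.29.
Q^2 / (g*b^2) = 562.16 / 88.29 = 6.3672.
yc = 6.3672^(1/3) = 1.8535 m.

1.8535


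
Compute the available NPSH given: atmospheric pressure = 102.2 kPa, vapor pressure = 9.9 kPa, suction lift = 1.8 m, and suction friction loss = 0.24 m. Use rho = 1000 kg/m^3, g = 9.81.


NPSHa = p_atm/(rho*g) - z_s - hf_s - p_vap/(rho*g).
p_atm/(rho*g) = 102.2*1000 / (1000*9.81) = 10.418 m.
p_vap/(rho*g) = 9.9*1000 / (1000*9.81) = 1.009 m.
NPSHa = 10.418 - 1.8 - 0.24 - 1.009
      = 7.37 m.

7.37


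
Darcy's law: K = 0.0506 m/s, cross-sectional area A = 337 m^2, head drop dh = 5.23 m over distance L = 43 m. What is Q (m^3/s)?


Darcy's law: Q = K * A * i, where i = dh/L.
Hydraulic gradient i = 5.23 / 43 = 0.121628.
Q = 0.0506 * 337 * 0.121628
  = 2.074 m^3/s.

2.074


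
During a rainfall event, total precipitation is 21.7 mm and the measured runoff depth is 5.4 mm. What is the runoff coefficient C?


The runoff coefficient C = runoff depth / rainfall depth.
C = 5.4 / 21.7
  = 0.2488.

0.2488


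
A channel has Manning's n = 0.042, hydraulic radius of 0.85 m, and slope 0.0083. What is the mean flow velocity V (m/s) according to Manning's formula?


Manning's equation gives V = (1/n) * R^(2/3) * S^(1/2).
First, compute R^(2/3) = 0.85^(2/3) = 0.8973.
Next, S^(1/2) = 0.0083^(1/2) = 0.091104.
Then 1/n = 1/0.042 = 23.81.
V = 23.81 * 0.8973 * 0.091104 = 1.9464 m/s.

1.9464


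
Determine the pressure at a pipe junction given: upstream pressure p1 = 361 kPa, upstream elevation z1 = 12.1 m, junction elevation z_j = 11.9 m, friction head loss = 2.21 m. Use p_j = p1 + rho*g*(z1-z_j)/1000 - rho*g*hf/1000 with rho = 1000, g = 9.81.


Junction pressure: p_j = p1 + rho*g*(z1 - z_j)/1000 - rho*g*hf/1000.
Elevation term = 1000*9.81*(12.1 - 11.9)/1000 = 1.962 kPa.
Friction term = 1000*9.81*2.21/1000 = 21.68 kPa.
p_j = 361 + 1.962 - 21.68 = 341.28 kPa.

341.28


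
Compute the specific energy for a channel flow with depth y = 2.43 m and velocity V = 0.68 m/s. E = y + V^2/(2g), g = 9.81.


Specific energy E = y + V^2/(2g).
Velocity head = V^2/(2g) = 0.68^2 / (2*9.81) = 0.4624 / 19.62 = 0.0236 m.
E = 2.43 + 0.0236 = 2.4536 m.

2.4536


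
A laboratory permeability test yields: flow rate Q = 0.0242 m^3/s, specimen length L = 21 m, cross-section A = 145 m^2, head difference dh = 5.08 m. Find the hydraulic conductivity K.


From K = Q*L / (A*dh):
Numerator: Q*L = 0.0242 * 21 = 0.5082.
Denominator: A*dh = 145 * 5.08 = 736.6.
K = 0.5082 / 736.6 = 0.00069 m/s.

0.00069


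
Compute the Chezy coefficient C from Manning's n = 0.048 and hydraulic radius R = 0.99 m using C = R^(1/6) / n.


The Chezy coefficient relates to Manning's n through C = R^(1/6) / n.
R^(1/6) = 0.99^(1/6) = 0.998326.
C = 0.998326 / 0.048 = 20.8 m^(1/2)/s.

20.8


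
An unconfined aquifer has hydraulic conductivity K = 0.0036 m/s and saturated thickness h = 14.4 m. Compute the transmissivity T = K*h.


Transmissivity is defined as T = K * h.
T = 0.0036 * 14.4
  = 0.0518 m^2/s.

0.0518


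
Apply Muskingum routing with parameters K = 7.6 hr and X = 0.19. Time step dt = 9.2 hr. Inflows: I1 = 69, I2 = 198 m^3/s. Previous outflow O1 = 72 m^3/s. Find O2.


Muskingum coefficients:
denom = 2*K*(1-X) + dt = 2*7.6*(1-0.19) + 9.2 = 21.512.
C0 = (dt - 2*K*X)/denom = (9.2 - 2*7.6*0.19)/21.512 = 0.2934.
C1 = (dt + 2*K*X)/denom = (9.2 + 2*7.6*0.19)/21.512 = 0.5619.
C2 = (2*K*(1-X) - dt)/denom = 0.1447.
O2 = C0*I2 + C1*I1 + C2*O1
   = 0.2934*198 + 0.5619*69 + 0.1447*72
   = 107.28 m^3/s.

107.28


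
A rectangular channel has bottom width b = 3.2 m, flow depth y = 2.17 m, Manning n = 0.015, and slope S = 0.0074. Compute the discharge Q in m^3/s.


For a rectangular channel, the cross-sectional area A = b * y = 3.2 * 2.17 = 6.94 m^2.
The wetted perimeter P = b + 2y = 3.2 + 2*2.17 = 7.54 m.
Hydraulic radius R = A/P = 6.94/7.54 = 0.921 m.
Velocity V = (1/n)*R^(2/3)*S^(1/2) = (1/0.015)*0.921^(2/3)*0.0074^(1/2) = 5.4285 m/s.
Discharge Q = A * V = 6.94 * 5.4285 = 37.696 m^3/s.

37.696


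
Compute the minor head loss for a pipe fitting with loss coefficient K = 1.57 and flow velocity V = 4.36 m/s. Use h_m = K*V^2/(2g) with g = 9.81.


Minor loss formula: h_m = K * V^2/(2g).
V^2 = 4.36^2 = 19.0096.
V^2/(2g) = 19.0096 / 19.62 = 0.9689 m.
h_m = 1.57 * 0.9689 = 1.5212 m.

1.5212


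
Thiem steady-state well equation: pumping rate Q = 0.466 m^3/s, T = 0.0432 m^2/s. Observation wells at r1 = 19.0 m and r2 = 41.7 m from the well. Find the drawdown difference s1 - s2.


Thiem equation: s1 - s2 = Q/(2*pi*T) * ln(r2/r1).
ln(r2/r1) = ln(41.7/19.0) = 0.7861.
Q/(2*pi*T) = 0.466 / (2*pi*0.0432) = 0.466 / 0.2714 = 1.7168.
s1 - s2 = 1.7168 * 0.7861 = 1.3495 m.

1.3495


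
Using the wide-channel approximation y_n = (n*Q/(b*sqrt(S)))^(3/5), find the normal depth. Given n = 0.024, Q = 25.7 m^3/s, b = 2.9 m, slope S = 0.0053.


We use the wide-channel approximation y_n = (n*Q/(b*sqrt(S)))^(3/5).
sqrt(S) = sqrt(0.0053) = 0.072801.
Numerator: n*Q = 0.024 * 25.7 = 0.6168.
Denominator: b*sqrt(S) = 2.9 * 0.072801 = 0.211123.
arg = 2.9215.
y_n = 2.9215^(3/5) = 1.9027 m.

1.9027


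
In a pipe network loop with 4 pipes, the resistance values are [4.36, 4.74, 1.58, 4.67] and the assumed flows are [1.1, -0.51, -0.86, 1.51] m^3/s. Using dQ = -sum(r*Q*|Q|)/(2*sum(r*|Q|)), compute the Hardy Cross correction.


Numerator terms (r*Q*|Q|): 4.36*1.1*|1.1| = 5.2756; 4.74*-0.51*|-0.51| = -1.2329; 1.58*-0.86*|-0.86| = -1.1686; 4.67*1.51*|1.51| = 10.6481.
Sum of numerator = 13.5222.
Denominator terms (r*|Q|): 4.36*|1.1| = 4.796; 4.74*|-0.51| = 2.4174; 1.58*|-0.86| = 1.3588; 4.67*|1.51| = 7.0517.
2 * sum of denominator = 2 * 15.6239 = 31.2478.
dQ = -13.5222 / 31.2478 = -0.4327 m^3/s.

-0.4327


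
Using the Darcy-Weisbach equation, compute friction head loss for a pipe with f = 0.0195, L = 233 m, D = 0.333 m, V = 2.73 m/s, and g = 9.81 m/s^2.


Darcy-Weisbach equation: h_f = f * (L/D) * V^2/(2g).
f * L/D = 0.0195 * 233/0.333 = 13.6441.
V^2/(2g) = 2.73^2 / (2*9.81) = 7.4529 / 19.62 = 0.3799 m.
h_f = 13.6441 * 0.3799 = 5.183 m.

5.183


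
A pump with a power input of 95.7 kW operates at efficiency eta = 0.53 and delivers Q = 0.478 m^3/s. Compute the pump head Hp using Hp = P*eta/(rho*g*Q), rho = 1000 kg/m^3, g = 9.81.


Pump head formula: Hp = P * eta / (rho * g * Q).
Numerator: P * eta = 95.7 * 1000 * 0.53 = 50721.0 W.
Denominator: rho * g * Q = 1000 * 9.81 * 0.478 = 4689.18.
Hp = 50721.0 / 4689.18 = 10.82 m.

10.82


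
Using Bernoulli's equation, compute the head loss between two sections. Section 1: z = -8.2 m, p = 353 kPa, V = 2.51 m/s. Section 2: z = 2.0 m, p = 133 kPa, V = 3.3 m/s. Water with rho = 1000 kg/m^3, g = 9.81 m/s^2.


Total head at each section: H = z + p/(rho*g) + V^2/(2g).
H1 = -8.2 + 353*1000/(1000*9.81) + 2.51^2/(2*9.81)
   = -8.2 + 35.984 + 0.3211
   = 28.105 m.
H2 = 2.0 + 133*1000/(1000*9.81) + 3.3^2/(2*9.81)
   = 2.0 + 13.558 + 0.555
   = 16.113 m.
h_L = H1 - H2 = 28.105 - 16.113 = 11.992 m.

11.992


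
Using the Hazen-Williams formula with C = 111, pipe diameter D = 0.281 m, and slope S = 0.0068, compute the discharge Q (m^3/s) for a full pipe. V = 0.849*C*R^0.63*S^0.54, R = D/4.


For a full circular pipe, R = D/4 = 0.281/4 = 0.0703 m.
V = 0.849 * 111 * 0.0703^0.63 * 0.0068^0.54
  = 0.849 * 111 * 0.187667 * 0.067539
  = 1.1945 m/s.
Pipe area A = pi*D^2/4 = pi*0.281^2/4 = 0.062 m^2.
Q = A * V = 0.062 * 1.1945 = 0.0741 m^3/s.

0.0741


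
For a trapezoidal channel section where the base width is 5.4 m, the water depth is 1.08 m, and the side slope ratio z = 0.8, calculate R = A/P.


For a trapezoidal section with side slope z:
A = (b + z*y)*y = (5.4 + 0.8*1.08)*1.08 = 6.765 m^2.
P = b + 2*y*sqrt(1 + z^2) = 5.4 + 2*1.08*sqrt(1 + 0.8^2) = 8.166 m.
R = A/P = 6.765 / 8.166 = 0.8284 m.

0.8284


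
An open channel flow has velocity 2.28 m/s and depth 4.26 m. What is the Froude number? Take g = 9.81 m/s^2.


The Froude number is defined as Fr = V / sqrt(g*y).
g*y = 9.81 * 4.26 = 41.7906.
sqrt(g*y) = sqrt(41.7906) = 6.4646.
Fr = 2.28 / 6.4646 = 0.3527.

0.3527


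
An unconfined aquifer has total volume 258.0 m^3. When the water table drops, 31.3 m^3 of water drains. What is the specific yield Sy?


Specific yield Sy = Volume drained / Total volume.
Sy = 31.3 / 258.0
   = 0.1213.

0.1213


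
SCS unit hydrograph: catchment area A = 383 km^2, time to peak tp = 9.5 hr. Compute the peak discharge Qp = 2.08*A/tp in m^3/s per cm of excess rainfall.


SCS formula: Qp = 2.08 * A / tp.
Qp = 2.08 * 383 / 9.5
   = 796.64 / 9.5
   = 83.86 m^3/s per cm.

83.86


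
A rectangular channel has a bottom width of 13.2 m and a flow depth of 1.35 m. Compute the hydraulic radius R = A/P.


For a rectangular section:
Flow area A = b * y = 13.2 * 1.35 = 17.82 m^2.
Wetted perimeter P = b + 2y = 13.2 + 2*1.35 = 15.9 m.
Hydraulic radius R = A/P = 17.82 / 15.9 = 1.1208 m.

1.1208


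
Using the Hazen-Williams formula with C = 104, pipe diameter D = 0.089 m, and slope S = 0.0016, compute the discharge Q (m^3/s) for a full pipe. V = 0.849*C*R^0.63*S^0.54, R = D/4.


For a full circular pipe, R = D/4 = 0.089/4 = 0.0222 m.
V = 0.849 * 104 * 0.0222^0.63 * 0.0016^0.54
  = 0.849 * 104 * 0.090953 * 0.030919
  = 0.2483 m/s.
Pipe area A = pi*D^2/4 = pi*0.089^2/4 = 0.0062 m^2.
Q = A * V = 0.0062 * 0.2483 = 0.0015 m^3/s.

0.0015


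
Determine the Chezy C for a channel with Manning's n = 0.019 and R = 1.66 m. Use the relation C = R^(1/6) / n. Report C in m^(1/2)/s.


The Chezy coefficient relates to Manning's n through C = R^(1/6) / n.
R^(1/6) = 1.66^(1/6) = 1.08814.
C = 1.08814 / 0.019 = 57.27 m^(1/2)/s.

57.27


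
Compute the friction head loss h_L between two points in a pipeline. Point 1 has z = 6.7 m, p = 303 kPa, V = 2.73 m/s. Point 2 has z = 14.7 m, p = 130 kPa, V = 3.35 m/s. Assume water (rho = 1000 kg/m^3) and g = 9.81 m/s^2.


Total head at each section: H = z + p/(rho*g) + V^2/(2g).
H1 = 6.7 + 303*1000/(1000*9.81) + 2.73^2/(2*9.81)
   = 6.7 + 30.887 + 0.3799
   = 37.967 m.
H2 = 14.7 + 130*1000/(1000*9.81) + 3.35^2/(2*9.81)
   = 14.7 + 13.252 + 0.572
   = 28.524 m.
h_L = H1 - H2 = 37.967 - 28.524 = 9.443 m.

9.443


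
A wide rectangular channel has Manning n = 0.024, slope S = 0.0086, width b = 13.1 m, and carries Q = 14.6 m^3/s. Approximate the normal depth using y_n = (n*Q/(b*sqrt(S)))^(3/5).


We use the wide-channel approximation y_n = (n*Q/(b*sqrt(S)))^(3/5).
sqrt(S) = sqrt(0.0086) = 0.092736.
Numerator: n*Q = 0.024 * 14.6 = 0.3504.
Denominator: b*sqrt(S) = 13.1 * 0.092736 = 1.214842.
arg = 0.2884.
y_n = 0.2884^(3/5) = 0.4743 m.

0.4743


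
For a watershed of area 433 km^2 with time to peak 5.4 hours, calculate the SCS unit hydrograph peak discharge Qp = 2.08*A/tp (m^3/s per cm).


SCS formula: Qp = 2.08 * A / tp.
Qp = 2.08 * 433 / 5.4
   = 900.64 / 5.4
   = 166.79 m^3/s per cm.

166.79


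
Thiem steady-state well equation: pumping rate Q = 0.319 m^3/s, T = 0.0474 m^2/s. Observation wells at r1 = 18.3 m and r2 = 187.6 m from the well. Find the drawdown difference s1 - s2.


Thiem equation: s1 - s2 = Q/(2*pi*T) * ln(r2/r1).
ln(r2/r1) = ln(187.6/18.3) = 2.3274.
Q/(2*pi*T) = 0.319 / (2*pi*0.0474) = 0.319 / 0.2978 = 1.0711.
s1 - s2 = 1.0711 * 2.3274 = 2.4929 m.

2.4929


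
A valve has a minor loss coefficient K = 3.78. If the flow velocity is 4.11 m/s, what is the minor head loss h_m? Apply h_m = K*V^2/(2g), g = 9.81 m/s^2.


Minor loss formula: h_m = K * V^2/(2g).
V^2 = 4.11^2 = 16.8921.
V^2/(2g) = 16.8921 / 19.62 = 0.861 m.
h_m = 3.78 * 0.861 = 3.2544 m.

3.2544


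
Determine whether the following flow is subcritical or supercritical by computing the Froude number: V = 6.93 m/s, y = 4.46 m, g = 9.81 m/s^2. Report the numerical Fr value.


The Froude number is defined as Fr = V / sqrt(g*y).
g*y = 9.81 * 4.46 = 43.7526.
sqrt(g*y) = sqrt(43.7526) = 6.6146.
Fr = 6.93 / 6.6146 = 1.0477.
Since Fr > 1, the flow is supercritical.

1.0477


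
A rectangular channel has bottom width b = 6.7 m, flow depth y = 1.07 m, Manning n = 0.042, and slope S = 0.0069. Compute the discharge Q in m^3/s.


For a rectangular channel, the cross-sectional area A = b * y = 6.7 * 1.07 = 7.17 m^2.
The wetted perimeter P = b + 2y = 6.7 + 2*1.07 = 8.84 m.
Hydraulic radius R = A/P = 7.17/8.84 = 0.811 m.
Velocity V = (1/n)*R^(2/3)*S^(1/2) = (1/0.042)*0.811^(2/3)*0.0069^(1/2) = 1.7199 m/s.
Discharge Q = A * V = 7.17 * 1.7199 = 12.33 m^3/s.

12.33


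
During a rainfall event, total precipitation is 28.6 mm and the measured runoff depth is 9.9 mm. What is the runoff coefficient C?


The runoff coefficient C = runoff depth / rainfall depth.
C = 9.9 / 28.6
  = 0.3462.

0.3462


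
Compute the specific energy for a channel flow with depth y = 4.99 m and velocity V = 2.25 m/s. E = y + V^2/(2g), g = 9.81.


Specific energy E = y + V^2/(2g).
Velocity head = V^2/(2g) = 2.25^2 / (2*9.81) = 5.0625 / 19.62 = 0.258 m.
E = 4.99 + 0.258 = 5.248 m.

5.248


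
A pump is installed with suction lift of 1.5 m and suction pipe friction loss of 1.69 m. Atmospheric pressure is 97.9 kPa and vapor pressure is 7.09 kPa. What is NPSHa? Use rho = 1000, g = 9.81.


NPSHa = p_atm/(rho*g) - z_s - hf_s - p_vap/(rho*g).
p_atm/(rho*g) = 97.9*1000 / (1000*9.81) = 9.98 m.
p_vap/(rho*g) = 7.09*1000 / (1000*9.81) = 0.723 m.
NPSHa = 9.98 - 1.5 - 1.69 - 0.723
      = 6.07 m.

6.07


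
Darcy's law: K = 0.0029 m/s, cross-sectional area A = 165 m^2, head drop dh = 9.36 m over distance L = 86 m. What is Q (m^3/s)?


Darcy's law: Q = K * A * i, where i = dh/L.
Hydraulic gradient i = 9.36 / 86 = 0.108837.
Q = 0.0029 * 165 * 0.108837
  = 0.0521 m^3/s.

0.0521


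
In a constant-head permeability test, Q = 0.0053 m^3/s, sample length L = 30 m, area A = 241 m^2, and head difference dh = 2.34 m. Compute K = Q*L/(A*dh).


From K = Q*L / (A*dh):
Numerator: Q*L = 0.0053 * 30 = 0.159.
Denominator: A*dh = 241 * 2.34 = 563.94.
K = 0.159 / 563.94 = 0.000282 m/s.

0.000282


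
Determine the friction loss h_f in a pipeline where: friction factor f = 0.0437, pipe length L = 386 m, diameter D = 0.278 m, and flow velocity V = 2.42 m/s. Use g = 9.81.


Darcy-Weisbach equation: h_f = f * (L/D) * V^2/(2g).
f * L/D = 0.0437 * 386/0.278 = 60.677.
V^2/(2g) = 2.42^2 / (2*9.81) = 5.8564 / 19.62 = 0.2985 m.
h_f = 60.677 * 0.2985 = 18.112 m.

18.112


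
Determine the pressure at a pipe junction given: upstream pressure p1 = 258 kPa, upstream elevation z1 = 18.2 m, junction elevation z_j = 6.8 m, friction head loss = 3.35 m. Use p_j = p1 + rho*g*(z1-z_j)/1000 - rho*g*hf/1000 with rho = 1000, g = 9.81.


Junction pressure: p_j = p1 + rho*g*(z1 - z_j)/1000 - rho*g*hf/1000.
Elevation term = 1000*9.81*(18.2 - 6.8)/1000 = 111.834 kPa.
Friction term = 1000*9.81*3.35/1000 = 32.864 kPa.
p_j = 258 + 111.834 - 32.864 = 336.97 kPa.

336.97


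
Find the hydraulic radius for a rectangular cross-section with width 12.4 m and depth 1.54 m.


For a rectangular section:
Flow area A = b * y = 12.4 * 1.54 = 19.1 m^2.
Wetted perimeter P = b + 2y = 12.4 + 2*1.54 = 15.48 m.
Hydraulic radius R = A/P = 19.1 / 15.48 = 1.2336 m.

1.2336


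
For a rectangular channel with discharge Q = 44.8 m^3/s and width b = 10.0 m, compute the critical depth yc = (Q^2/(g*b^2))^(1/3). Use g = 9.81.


Using yc = (Q^2 / (g * b^2))^(1/3):
Q^2 = 44.8^2 = 2007.04.
g * b^2 = 9.81 * 10.0^2 = 9.81 * 100.0 = 981.0.
Q^2 / (g*b^2) = 2007.04 / 981.0 = 2.0459.
yc = 2.0459^(1/3) = 1.2695 m.

1.2695


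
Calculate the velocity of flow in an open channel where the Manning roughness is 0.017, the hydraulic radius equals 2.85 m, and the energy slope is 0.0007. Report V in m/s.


Manning's equation gives V = (1/n) * R^(2/3) * S^(1/2).
First, compute R^(2/3) = 2.85^(2/3) = 2.0102.
Next, S^(1/2) = 0.0007^(1/2) = 0.026458.
Then 1/n = 1/0.017 = 58.82.
V = 58.82 * 2.0102 * 0.026458 = 3.1285 m/s.

3.1285


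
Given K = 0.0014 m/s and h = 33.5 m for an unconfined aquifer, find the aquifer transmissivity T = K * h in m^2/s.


Transmissivity is defined as T = K * h.
T = 0.0014 * 33.5
  = 0.0469 m^2/s.

0.0469


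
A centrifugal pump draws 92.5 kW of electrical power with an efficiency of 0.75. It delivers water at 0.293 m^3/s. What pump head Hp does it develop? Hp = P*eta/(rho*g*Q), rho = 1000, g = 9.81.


Pump head formula: Hp = P * eta / (rho * g * Q).
Numerator: P * eta = 92.5 * 1000 * 0.75 = 69375.0 W.
Denominator: rho * g * Q = 1000 * 9.81 * 0.293 = 2874.33.
Hp = 69375.0 / 2874.33 = 24.14 m.

24.14


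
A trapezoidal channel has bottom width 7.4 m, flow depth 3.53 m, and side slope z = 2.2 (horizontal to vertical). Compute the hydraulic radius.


For a trapezoidal section with side slope z:
A = (b + z*y)*y = (7.4 + 2.2*3.53)*3.53 = 53.536 m^2.
P = b + 2*y*sqrt(1 + z^2) = 7.4 + 2*3.53*sqrt(1 + 2.2^2) = 24.461 m.
R = A/P = 53.536 / 24.461 = 2.1886 m.

2.1886


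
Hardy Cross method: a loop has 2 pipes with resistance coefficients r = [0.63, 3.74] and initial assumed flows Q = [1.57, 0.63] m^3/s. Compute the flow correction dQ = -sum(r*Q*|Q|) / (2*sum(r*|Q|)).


Numerator terms (r*Q*|Q|): 0.63*1.57*|1.57| = 1.5529; 3.74*0.63*|0.63| = 1.4844.
Sum of numerator = 3.0373.
Denominator terms (r*|Q|): 0.63*|1.57| = 0.9891; 3.74*|0.63| = 2.3562.
2 * sum of denominator = 2 * 3.3453 = 6.6906.
dQ = -3.0373 / 6.6906 = -0.454 m^3/s.

-0.454


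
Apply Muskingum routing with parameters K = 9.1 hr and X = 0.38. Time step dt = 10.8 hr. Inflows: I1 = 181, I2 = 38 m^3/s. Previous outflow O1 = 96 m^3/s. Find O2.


Muskingum coefficients:
denom = 2*K*(1-X) + dt = 2*9.1*(1-0.38) + 10.8 = 22.084.
C0 = (dt - 2*K*X)/denom = (10.8 - 2*9.1*0.38)/22.084 = 0.1759.
C1 = (dt + 2*K*X)/denom = (10.8 + 2*9.1*0.38)/22.084 = 0.8022.
C2 = (2*K*(1-X) - dt)/denom = 0.0219.
O2 = C0*I2 + C1*I1 + C2*O1
   = 0.1759*38 + 0.8022*181 + 0.0219*96
   = 153.99 m^3/s.

153.99


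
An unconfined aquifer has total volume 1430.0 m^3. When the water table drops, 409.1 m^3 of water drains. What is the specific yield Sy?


Specific yield Sy = Volume drained / Total volume.
Sy = 409.1 / 1430.0
   = 0.2861.

0.2861


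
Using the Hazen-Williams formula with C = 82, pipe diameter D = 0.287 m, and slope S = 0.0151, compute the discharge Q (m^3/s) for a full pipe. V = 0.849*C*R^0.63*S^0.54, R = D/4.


For a full circular pipe, R = D/4 = 0.287/4 = 0.0717 m.
V = 0.849 * 82 * 0.0717^0.63 * 0.0151^0.54
  = 0.849 * 82 * 0.190181 * 0.103908
  = 1.3757 m/s.
Pipe area A = pi*D^2/4 = pi*0.287^2/4 = 0.0647 m^2.
Q = A * V = 0.0647 * 1.3757 = 0.089 m^3/s.

0.089


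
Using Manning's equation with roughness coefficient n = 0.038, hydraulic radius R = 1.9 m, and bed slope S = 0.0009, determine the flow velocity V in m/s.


Manning's equation gives V = (1/n) * R^(2/3) * S^(1/2).
First, compute R^(2/3) = 1.9^(2/3) = 1.534.
Next, S^(1/2) = 0.0009^(1/2) = 0.03.
Then 1/n = 1/0.038 = 26.32.
V = 26.32 * 1.534 * 0.03 = 1.2111 m/s.

1.2111


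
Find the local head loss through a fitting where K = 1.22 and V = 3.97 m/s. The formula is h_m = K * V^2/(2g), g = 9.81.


Minor loss formula: h_m = K * V^2/(2g).
V^2 = 3.97^2 = 15.7609.
V^2/(2g) = 15.7609 / 19.62 = 0.8033 m.
h_m = 1.22 * 0.8033 = 0.98 m.

0.98


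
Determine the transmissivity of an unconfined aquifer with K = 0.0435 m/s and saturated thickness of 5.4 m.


Transmissivity is defined as T = K * h.
T = 0.0435 * 5.4
  = 0.2349 m^2/s.

0.2349


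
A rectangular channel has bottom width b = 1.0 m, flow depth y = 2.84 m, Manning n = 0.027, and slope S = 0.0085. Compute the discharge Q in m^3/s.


For a rectangular channel, the cross-sectional area A = b * y = 1.0 * 2.84 = 2.84 m^2.
The wetted perimeter P = b + 2y = 1.0 + 2*2.84 = 6.68 m.
Hydraulic radius R = A/P = 2.84/6.68 = 0.4251 m.
Velocity V = (1/n)*R^(2/3)*S^(1/2) = (1/0.027)*0.4251^(2/3)*0.0085^(1/2) = 1.9307 m/s.
Discharge Q = A * V = 2.84 * 1.9307 = 5.483 m^3/s.

5.483


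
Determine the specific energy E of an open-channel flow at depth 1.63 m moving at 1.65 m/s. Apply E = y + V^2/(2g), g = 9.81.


Specific energy E = y + V^2/(2g).
Velocity head = V^2/(2g) = 1.65^2 / (2*9.81) = 2.7225 / 19.62 = 0.1388 m.
E = 1.63 + 0.1388 = 1.7688 m.

1.7688


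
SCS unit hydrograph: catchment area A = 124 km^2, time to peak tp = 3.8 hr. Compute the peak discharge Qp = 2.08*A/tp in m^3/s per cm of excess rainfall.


SCS formula: Qp = 2.08 * A / tp.
Qp = 2.08 * 124 / 3.8
   = 257.92 / 3.8
   = 67.87 m^3/s per cm.

67.87


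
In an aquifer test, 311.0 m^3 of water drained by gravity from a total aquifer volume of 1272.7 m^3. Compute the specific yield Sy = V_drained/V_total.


Specific yield Sy = Volume drained / Total volume.
Sy = 311.0 / 1272.7
   = 0.2444.

0.2444


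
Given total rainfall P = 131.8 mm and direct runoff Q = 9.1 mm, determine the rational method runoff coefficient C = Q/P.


The runoff coefficient C = runoff depth / rainfall depth.
C = 9.1 / 131.8
  = 0.069.

0.069


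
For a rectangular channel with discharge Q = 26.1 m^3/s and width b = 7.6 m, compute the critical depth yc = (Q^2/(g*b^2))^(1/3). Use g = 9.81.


Using yc = (Q^2 / (g * b^2))^(1/3):
Q^2 = 26.1^2 = 681.21.
g * b^2 = 9.81 * 7.6^2 = 9.81 * 57.76 = 566.63.
Q^2 / (g*b^2) = 681.21 / 566.63 = 1.2022.
yc = 1.2022^(1/3) = 1.0633 m.

1.0633


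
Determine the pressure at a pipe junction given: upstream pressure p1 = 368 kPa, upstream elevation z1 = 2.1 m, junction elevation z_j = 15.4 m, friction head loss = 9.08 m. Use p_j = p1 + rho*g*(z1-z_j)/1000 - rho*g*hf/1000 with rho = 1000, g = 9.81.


Junction pressure: p_j = p1 + rho*g*(z1 - z_j)/1000 - rho*g*hf/1000.
Elevation term = 1000*9.81*(2.1 - 15.4)/1000 = -130.473 kPa.
Friction term = 1000*9.81*9.08/1000 = 89.075 kPa.
p_j = 368 + -130.473 - 89.075 = 148.45 kPa.

148.45


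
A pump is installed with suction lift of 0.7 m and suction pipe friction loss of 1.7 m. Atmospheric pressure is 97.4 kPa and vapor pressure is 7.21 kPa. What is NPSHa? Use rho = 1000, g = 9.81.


NPSHa = p_atm/(rho*g) - z_s - hf_s - p_vap/(rho*g).
p_atm/(rho*g) = 97.4*1000 / (1000*9.81) = 9.929 m.
p_vap/(rho*g) = 7.21*1000 / (1000*9.81) = 0.735 m.
NPSHa = 9.929 - 0.7 - 1.7 - 0.735
      = 6.79 m.

6.79


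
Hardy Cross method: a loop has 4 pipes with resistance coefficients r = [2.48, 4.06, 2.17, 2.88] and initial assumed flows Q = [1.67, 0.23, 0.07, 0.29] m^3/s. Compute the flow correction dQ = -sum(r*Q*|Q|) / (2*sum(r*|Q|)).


Numerator terms (r*Q*|Q|): 2.48*1.67*|1.67| = 6.9165; 4.06*0.23*|0.23| = 0.2148; 2.17*0.07*|0.07| = 0.0106; 2.88*0.29*|0.29| = 0.2422.
Sum of numerator = 7.3841.
Denominator terms (r*|Q|): 2.48*|1.67| = 4.1416; 4.06*|0.23| = 0.9338; 2.17*|0.07| = 0.1519; 2.88*|0.29| = 0.8352.
2 * sum of denominator = 2 * 6.0625 = 12.125.
dQ = -7.3841 / 12.125 = -0.609 m^3/s.

-0.609


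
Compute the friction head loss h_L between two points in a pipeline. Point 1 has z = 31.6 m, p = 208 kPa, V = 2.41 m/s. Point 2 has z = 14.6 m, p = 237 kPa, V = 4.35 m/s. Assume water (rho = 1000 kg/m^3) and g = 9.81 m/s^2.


Total head at each section: H = z + p/(rho*g) + V^2/(2g).
H1 = 31.6 + 208*1000/(1000*9.81) + 2.41^2/(2*9.81)
   = 31.6 + 21.203 + 0.296
   = 53.099 m.
H2 = 14.6 + 237*1000/(1000*9.81) + 4.35^2/(2*9.81)
   = 14.6 + 24.159 + 0.9644
   = 39.723 m.
h_L = H1 - H2 = 53.099 - 39.723 = 13.375 m.

13.375


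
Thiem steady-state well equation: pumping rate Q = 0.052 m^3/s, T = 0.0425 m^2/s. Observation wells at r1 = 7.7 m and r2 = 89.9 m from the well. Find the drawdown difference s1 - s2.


Thiem equation: s1 - s2 = Q/(2*pi*T) * ln(r2/r1).
ln(r2/r1) = ln(89.9/7.7) = 2.4575.
Q/(2*pi*T) = 0.052 / (2*pi*0.0425) = 0.052 / 0.267 = 0.1947.
s1 - s2 = 0.1947 * 2.4575 = 0.4785 m.

0.4785


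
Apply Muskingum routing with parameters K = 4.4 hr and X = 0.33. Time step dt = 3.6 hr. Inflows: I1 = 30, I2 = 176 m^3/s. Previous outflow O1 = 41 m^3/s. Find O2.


Muskingum coefficients:
denom = 2*K*(1-X) + dt = 2*4.4*(1-0.33) + 3.6 = 9.496.
C0 = (dt - 2*K*X)/denom = (3.6 - 2*4.4*0.33)/9.496 = 0.0733.
C1 = (dt + 2*K*X)/denom = (3.6 + 2*4.4*0.33)/9.496 = 0.6849.
C2 = (2*K*(1-X) - dt)/denom = 0.2418.
O2 = C0*I2 + C1*I1 + C2*O1
   = 0.0733*176 + 0.6849*30 + 0.2418*41
   = 43.36 m^3/s.

43.36


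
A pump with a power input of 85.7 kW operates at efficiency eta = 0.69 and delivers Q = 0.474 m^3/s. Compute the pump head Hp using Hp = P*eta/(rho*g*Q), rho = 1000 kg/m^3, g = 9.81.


Pump head formula: Hp = P * eta / (rho * g * Q).
Numerator: P * eta = 85.7 * 1000 * 0.69 = 59133.0 W.
Denominator: rho * g * Q = 1000 * 9.81 * 0.474 = 4649.94.
Hp = 59133.0 / 4649.94 = 12.72 m.

12.72


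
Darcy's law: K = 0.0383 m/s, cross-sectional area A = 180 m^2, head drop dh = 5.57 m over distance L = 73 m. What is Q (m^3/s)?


Darcy's law: Q = K * A * i, where i = dh/L.
Hydraulic gradient i = 5.57 / 73 = 0.076301.
Q = 0.0383 * 180 * 0.076301
  = 0.526 m^3/s.

0.526


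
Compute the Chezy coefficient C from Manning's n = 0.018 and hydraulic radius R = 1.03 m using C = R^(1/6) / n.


The Chezy coefficient relates to Manning's n through C = R^(1/6) / n.
R^(1/6) = 1.03^(1/6) = 1.004939.
C = 1.004939 / 0.018 = 55.83 m^(1/2)/s.

55.83


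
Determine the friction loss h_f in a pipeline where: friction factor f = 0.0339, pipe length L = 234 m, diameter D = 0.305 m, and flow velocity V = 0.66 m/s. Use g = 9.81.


Darcy-Weisbach equation: h_f = f * (L/D) * V^2/(2g).
f * L/D = 0.0339 * 234/0.305 = 26.0085.
V^2/(2g) = 0.66^2 / (2*9.81) = 0.4356 / 19.62 = 0.0222 m.
h_f = 26.0085 * 0.0222 = 0.577 m.

0.577


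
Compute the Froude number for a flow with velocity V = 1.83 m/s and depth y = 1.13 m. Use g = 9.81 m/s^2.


The Froude number is defined as Fr = V / sqrt(g*y).
g*y = 9.81 * 1.13 = 11.0853.
sqrt(g*y) = sqrt(11.0853) = 3.3295.
Fr = 1.83 / 3.3295 = 0.5496.

0.5496


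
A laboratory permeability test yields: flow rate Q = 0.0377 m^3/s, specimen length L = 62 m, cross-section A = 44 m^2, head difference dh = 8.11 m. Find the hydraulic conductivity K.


From K = Q*L / (A*dh):
Numerator: Q*L = 0.0377 * 62 = 2.3374.
Denominator: A*dh = 44 * 8.11 = 356.84.
K = 2.3374 / 356.84 = 0.00655 m/s.

0.00655


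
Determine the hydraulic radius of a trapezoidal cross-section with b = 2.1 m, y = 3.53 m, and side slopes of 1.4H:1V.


For a trapezoidal section with side slope z:
A = (b + z*y)*y = (2.1 + 1.4*3.53)*3.53 = 24.858 m^2.
P = b + 2*y*sqrt(1 + z^2) = 2.1 + 2*3.53*sqrt(1 + 1.4^2) = 14.246 m.
R = A/P = 24.858 / 14.246 = 1.7449 m.

1.7449


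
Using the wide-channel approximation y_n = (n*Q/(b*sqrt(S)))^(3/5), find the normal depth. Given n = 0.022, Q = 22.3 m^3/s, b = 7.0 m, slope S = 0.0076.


We use the wide-channel approximation y_n = (n*Q/(b*sqrt(S)))^(3/5).
sqrt(S) = sqrt(0.0076) = 0.087178.
Numerator: n*Q = 0.022 * 22.3 = 0.4906.
Denominator: b*sqrt(S) = 7.0 * 0.087178 = 0.610246.
arg = 0.8039.
y_n = 0.8039^(3/5) = 0.8773 m.

0.8773


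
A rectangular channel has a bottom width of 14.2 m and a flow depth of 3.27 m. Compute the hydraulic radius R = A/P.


For a rectangular section:
Flow area A = b * y = 14.2 * 3.27 = 46.43 m^2.
Wetted perimeter P = b + 2y = 14.2 + 2*3.27 = 20.74 m.
Hydraulic radius R = A/P = 46.43 / 20.74 = 2.2389 m.

2.2389


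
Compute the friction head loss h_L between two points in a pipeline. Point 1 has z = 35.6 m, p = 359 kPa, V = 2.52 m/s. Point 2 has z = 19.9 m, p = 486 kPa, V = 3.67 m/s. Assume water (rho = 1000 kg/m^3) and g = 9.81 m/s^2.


Total head at each section: H = z + p/(rho*g) + V^2/(2g).
H1 = 35.6 + 359*1000/(1000*9.81) + 2.52^2/(2*9.81)
   = 35.6 + 36.595 + 0.3237
   = 72.519 m.
H2 = 19.9 + 486*1000/(1000*9.81) + 3.67^2/(2*9.81)
   = 19.9 + 49.541 + 0.6865
   = 70.128 m.
h_L = H1 - H2 = 72.519 - 70.128 = 2.391 m.

2.391


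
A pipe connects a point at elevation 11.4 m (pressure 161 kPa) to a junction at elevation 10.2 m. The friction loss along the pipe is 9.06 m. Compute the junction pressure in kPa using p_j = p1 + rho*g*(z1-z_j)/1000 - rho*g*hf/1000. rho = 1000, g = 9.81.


Junction pressure: p_j = p1 + rho*g*(z1 - z_j)/1000 - rho*g*hf/1000.
Elevation term = 1000*9.81*(11.4 - 10.2)/1000 = 11.772 kPa.
Friction term = 1000*9.81*9.06/1000 = 88.879 kPa.
p_j = 161 + 11.772 - 88.879 = 83.89 kPa.

83.89


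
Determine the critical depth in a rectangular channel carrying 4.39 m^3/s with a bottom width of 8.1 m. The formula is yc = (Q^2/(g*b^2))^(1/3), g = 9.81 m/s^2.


Using yc = (Q^2 / (g * b^2))^(1/3):
Q^2 = 4.39^2 = 19.27.
g * b^2 = 9.81 * 8.1^2 = 9.81 * 65.61 = 643.63.
Q^2 / (g*b^2) = 19.27 / 643.63 = 0.0299.
yc = 0.0299^(1/3) = 0.3105 m.

0.3105


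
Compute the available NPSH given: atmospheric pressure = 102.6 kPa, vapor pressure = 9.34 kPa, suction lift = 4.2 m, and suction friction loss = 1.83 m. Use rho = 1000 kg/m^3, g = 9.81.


NPSHa = p_atm/(rho*g) - z_s - hf_s - p_vap/(rho*g).
p_atm/(rho*g) = 102.6*1000 / (1000*9.81) = 10.459 m.
p_vap/(rho*g) = 9.34*1000 / (1000*9.81) = 0.952 m.
NPSHa = 10.459 - 4.2 - 1.83 - 0.952
      = 3.48 m.

3.48


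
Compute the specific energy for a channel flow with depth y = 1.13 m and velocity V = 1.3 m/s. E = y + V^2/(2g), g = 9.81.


Specific energy E = y + V^2/(2g).
Velocity head = V^2/(2g) = 1.3^2 / (2*9.81) = 1.69 / 19.62 = 0.0861 m.
E = 1.13 + 0.0861 = 1.2161 m.

1.2161


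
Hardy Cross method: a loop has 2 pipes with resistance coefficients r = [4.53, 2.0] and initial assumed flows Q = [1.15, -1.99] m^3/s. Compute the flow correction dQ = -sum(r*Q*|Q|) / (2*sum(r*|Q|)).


Numerator terms (r*Q*|Q|): 4.53*1.15*|1.15| = 5.9909; 2.0*-1.99*|-1.99| = -7.9202.
Sum of numerator = -1.9293.
Denominator terms (r*|Q|): 4.53*|1.15| = 5.2095; 2.0*|-1.99| = 3.98.
2 * sum of denominator = 2 * 9.1895 = 18.379.
dQ = --1.9293 / 18.379 = 0.105 m^3/s.

0.105


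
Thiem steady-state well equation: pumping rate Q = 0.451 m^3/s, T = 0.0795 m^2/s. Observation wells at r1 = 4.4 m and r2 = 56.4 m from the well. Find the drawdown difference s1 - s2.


Thiem equation: s1 - s2 = Q/(2*pi*T) * ln(r2/r1).
ln(r2/r1) = ln(56.4/4.4) = 2.5509.
Q/(2*pi*T) = 0.451 / (2*pi*0.0795) = 0.451 / 0.4995 = 0.9029.
s1 - s2 = 0.9029 * 2.5509 = 2.3031 m.

2.3031


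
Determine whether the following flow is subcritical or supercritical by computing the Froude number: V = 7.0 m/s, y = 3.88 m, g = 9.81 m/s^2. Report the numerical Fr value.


The Froude number is defined as Fr = V / sqrt(g*y).
g*y = 9.81 * 3.88 = 38.0628.
sqrt(g*y) = sqrt(38.0628) = 6.1695.
Fr = 7.0 / 6.1695 = 1.1346.
Since Fr > 1, the flow is supercritical.

1.1346


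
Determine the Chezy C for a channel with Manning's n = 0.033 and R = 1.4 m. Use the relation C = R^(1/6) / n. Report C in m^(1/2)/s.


The Chezy coefficient relates to Manning's n through C = R^(1/6) / n.
R^(1/6) = 1.4^(1/6) = 1.057681.
C = 1.057681 / 0.033 = 32.05 m^(1/2)/s.

32.05


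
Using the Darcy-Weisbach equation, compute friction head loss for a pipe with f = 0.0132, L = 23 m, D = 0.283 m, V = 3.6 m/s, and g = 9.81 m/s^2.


Darcy-Weisbach equation: h_f = f * (L/D) * V^2/(2g).
f * L/D = 0.0132 * 23/0.283 = 1.0728.
V^2/(2g) = 3.6^2 / (2*9.81) = 12.96 / 19.62 = 0.6606 m.
h_f = 1.0728 * 0.6606 = 0.709 m.

0.709
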